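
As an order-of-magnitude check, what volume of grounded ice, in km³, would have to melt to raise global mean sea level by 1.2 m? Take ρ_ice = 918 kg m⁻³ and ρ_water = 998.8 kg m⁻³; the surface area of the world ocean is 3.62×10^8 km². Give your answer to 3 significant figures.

≈ 4.73×10^5 km³

Required water volume = Δh × A = 1.2 m × 3.62×10^14 m² = 4.344×10^14 m³ = 4.344×10^5 km³.
Ice volume = water volume × ρ_w/ρ_ice = 4.344×10^5 × 998.8/918 = 4.73×10^5 km³.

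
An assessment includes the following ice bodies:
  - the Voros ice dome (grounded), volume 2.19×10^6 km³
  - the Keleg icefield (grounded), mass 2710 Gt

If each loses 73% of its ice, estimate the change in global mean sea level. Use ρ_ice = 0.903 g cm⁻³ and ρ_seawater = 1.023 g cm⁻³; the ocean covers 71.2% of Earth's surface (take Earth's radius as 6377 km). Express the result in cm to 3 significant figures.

≈ 388 cm

Voros: 0.73 × 2.19×10^6 km³ × (903/1023) = 1.411×10^6 km³ of water.
Keleg: 0.73 × 2710 Gt = 1.978×10^15 kg; dividing by ρ_w = 1.023 g cm⁻³ = 1023 kg m⁻³ gives 1.934×10^12 m³ of water.
Total added water ≈ 1.413×10^15 m³ over 3.64×10^14 m² → Δh = 3.88 m = 388 cm.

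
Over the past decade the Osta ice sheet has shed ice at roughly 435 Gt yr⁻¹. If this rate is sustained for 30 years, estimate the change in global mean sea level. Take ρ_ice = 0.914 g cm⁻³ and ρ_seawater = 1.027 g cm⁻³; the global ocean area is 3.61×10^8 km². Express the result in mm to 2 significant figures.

Total mass lost = 435 Gt/yr × 30 yr = 1.305×10^4 Gt = 1.305×10^16 kg.
ρ_w = 1.027 g cm⁻³ = 1027 kg m⁻³, so water volume = 1.305×10^16 / 1027 = 1.271×10^13 m³.
Δh = 1.271×10^13 / 3.61×10^14 = 0.0352 m = 35 mm.

≈ 35 mm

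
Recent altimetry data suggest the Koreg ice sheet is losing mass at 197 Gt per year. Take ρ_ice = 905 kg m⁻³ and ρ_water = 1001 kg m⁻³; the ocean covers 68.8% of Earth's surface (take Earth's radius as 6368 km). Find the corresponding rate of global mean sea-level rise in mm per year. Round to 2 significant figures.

ρ_w = 1001 kg m⁻³. Annual water volume added = 197 Gt / ρ_w = 1.970×10^14 kg / 1001 kg m⁻³ = 1.968×10^11 m³.
Δh per year = 1.968×10^11 / 3.51×10^14 = 5.61×10^-4 m = 0.56 mm.

≈ 0.56 mm/yr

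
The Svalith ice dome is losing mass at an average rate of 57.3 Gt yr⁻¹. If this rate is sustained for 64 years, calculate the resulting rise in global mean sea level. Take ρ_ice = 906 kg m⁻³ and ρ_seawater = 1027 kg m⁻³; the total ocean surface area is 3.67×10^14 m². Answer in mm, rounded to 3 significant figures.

≈ 9.73 mm

Total mass lost = 57.3 Gt/yr × 64 yr = 3667 Gt = 3.667×10^15 kg.
ρ_w = 1027 kg m⁻³, so water volume = 3.667×10^15 / 1027 = 3.571×10^12 m³.
Δh = 3.571×10^12 / 3.67×10^14 = 9.73×10^-3 m = 9.73 mm.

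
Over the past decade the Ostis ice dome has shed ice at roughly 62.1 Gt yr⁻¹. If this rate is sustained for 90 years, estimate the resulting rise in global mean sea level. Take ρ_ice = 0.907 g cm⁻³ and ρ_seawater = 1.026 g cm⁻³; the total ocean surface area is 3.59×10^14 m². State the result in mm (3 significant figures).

≈ 15.2 mm

Total mass lost = 62.1 Gt/yr × 90 yr = 5589 Gt = 5.589×10^15 kg.
ρ_w = 1.026 g cm⁻³ = 1026 kg m⁻³, so water volume = 5.589×10^15 / 1026 = 5.447×10^12 m³.
Δh = 5.447×10^12 / 3.59×10^14 = 0.0152 m = 15.2 mm.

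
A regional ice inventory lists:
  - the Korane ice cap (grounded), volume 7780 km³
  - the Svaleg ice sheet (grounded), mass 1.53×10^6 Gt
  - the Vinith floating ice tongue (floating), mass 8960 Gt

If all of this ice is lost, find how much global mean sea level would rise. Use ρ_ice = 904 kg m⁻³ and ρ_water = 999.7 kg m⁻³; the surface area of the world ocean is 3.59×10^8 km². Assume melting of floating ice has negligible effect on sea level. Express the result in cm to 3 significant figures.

Korane: 7780 km³ × (904/999.7) = 7035 km³ of water.
Svaleg: 1.53×10^6 Gt = 1.530×10^18 kg; dividing by ρ_w = 999.7 kg m⁻³ gives 1.530×10^15 m³ of water.
The Vinith floating ice tongue is floating and already displaces its own weight of water, so its melt adds essentially nothing to sea level.
Total added water ≈ 1.537×10^15 m³ over 3.59×10^14 m² → Δh = 4.28 m = 428 cm.

≈ 428 cm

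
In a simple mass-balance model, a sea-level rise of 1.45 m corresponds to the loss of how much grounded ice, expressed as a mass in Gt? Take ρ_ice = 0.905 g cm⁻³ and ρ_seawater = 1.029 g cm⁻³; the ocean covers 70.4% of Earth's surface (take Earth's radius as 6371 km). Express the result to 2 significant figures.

Required water volume = Δh × A = 1.45 m × 3.59×10^14 m² = 5.207×10^14 m³.
ρ_w = 1.029 g cm⁻³ = 1029 kg m⁻³, so the mass of water = 5.207×10^14 m³ × 1029 kg m⁻³ = 5.358×10^17 kg = 5.4×10^5 Gt (and the same mass of ice, by conservation).

≈ 5.4×10^5 Gt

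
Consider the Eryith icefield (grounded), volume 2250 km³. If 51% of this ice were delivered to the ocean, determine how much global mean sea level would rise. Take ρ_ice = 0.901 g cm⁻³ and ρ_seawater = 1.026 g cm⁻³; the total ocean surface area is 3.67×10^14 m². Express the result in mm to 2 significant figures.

Eryith: 0.51 × 2250 km³ × (901/1026) = 1008 km³ of water.
Spread over 3.67×10^14 m² of ocean, Δh = 1.008×10^12 / 3.67×10^14 = 2.75×10^-3 m = 2.7 mm.

≈ 2.7 mm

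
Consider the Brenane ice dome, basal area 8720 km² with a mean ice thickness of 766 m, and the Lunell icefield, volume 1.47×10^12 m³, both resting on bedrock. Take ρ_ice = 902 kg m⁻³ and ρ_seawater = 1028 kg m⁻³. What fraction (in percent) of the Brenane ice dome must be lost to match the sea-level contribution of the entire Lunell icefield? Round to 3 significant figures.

≈ 22.0 %

Equal sea-level rise means equal mass of meltwater, i.e. equal mass of ice lost.
Ice mass of Lunell: 1.326×10^15 kg; ice mass of Brenane: 6.025×10^15 kg.
Fraction required = 1.326×10^15 / 6.025×10^15 = 0.220 → 22.0 %.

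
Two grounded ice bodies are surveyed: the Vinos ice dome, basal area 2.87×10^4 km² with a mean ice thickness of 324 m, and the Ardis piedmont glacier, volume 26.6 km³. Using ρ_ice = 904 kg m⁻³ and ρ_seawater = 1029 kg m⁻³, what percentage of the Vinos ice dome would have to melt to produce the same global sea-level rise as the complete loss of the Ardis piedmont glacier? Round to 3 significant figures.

≈ 0.286 %

Equal sea-level rise means equal mass of meltwater, i.e. equal mass of ice lost.
Ice mass of Ardis: 2.405×10^13 kg; ice mass of Vinos: 8.406×10^15 kg.
Fraction required = 2.405×10^13 / 8.406×10^15 = 2.86×10^-3 → 0.286 %.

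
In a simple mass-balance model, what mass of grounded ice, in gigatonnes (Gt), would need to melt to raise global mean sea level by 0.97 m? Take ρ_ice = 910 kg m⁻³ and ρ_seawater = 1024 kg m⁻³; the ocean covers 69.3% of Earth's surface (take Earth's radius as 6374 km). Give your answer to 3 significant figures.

≈ 3.51×10^5 Gt

Required water volume = Δh × A = 0.97 m × 3.54×10^14 m² = 3.432×10^14 m³.
ρ_w = 1024 kg m⁻³, so the mass of water = 3.432×10^14 m³ × 1024 kg m⁻³ = 3.514×10^17 kg = 3.51×10^5 Gt (and the same mass of ice, by conservation).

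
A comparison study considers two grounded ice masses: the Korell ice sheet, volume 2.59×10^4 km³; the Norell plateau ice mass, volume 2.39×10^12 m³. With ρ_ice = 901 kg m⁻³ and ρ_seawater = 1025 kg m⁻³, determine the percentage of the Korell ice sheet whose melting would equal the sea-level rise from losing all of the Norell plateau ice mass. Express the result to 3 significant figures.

≈ 9.23 %

Equal sea-level rise means equal mass of meltwater, i.e. equal mass of ice lost.
Ice mass of Norell: 2.153×10^15 kg; ice mass of Korell: 2.334×10^16 kg.
Fraction required = 2.153×10^15 / 2.334×10^16 = 0.0923 → 9.23 %.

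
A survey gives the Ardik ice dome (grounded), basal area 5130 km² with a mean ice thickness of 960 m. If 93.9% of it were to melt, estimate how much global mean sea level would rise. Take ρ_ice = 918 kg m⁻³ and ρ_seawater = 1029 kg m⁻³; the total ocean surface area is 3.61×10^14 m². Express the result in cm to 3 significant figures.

Ardik: ice volume = 5130 km² × 960 m = 4925 km³; 0.939 × 4925 × (918/1029) = 4126 km³ of water.
Spread over 3.61×10^14 m² of ocean, Δh = 4.126×10^12 / 3.61×10^14 = 0.0114 m = 1.14 cm.

≈ 1.14 cm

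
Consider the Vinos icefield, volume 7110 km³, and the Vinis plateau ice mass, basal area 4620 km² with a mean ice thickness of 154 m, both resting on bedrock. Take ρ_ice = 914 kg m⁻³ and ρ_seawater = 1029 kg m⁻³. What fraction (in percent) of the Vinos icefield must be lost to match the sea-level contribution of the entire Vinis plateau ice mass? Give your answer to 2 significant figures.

≈ 10 %

Equal sea-level rise means equal mass of meltwater, i.e. equal mass of ice lost.
Ice mass of Vinis: 6.503×10^14 kg; ice mass of Vinos: 6.499×10^15 kg.
Fraction required = 6.503×10^14 / 6.499×10^15 = 0.100 → 10 %.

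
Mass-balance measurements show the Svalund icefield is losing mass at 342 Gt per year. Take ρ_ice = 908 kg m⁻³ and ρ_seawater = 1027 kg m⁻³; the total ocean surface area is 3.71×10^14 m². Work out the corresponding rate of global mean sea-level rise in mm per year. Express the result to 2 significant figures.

ρ_w = 1027 kg m⁻³. Annual water volume added = 342 Gt / ρ_w = 3.420×10^14 kg / 1027 kg m⁻³ = 3.330×10^11 m³.
Δh per year = 3.330×10^11 / 3.71×10^14 = 8.98×10^-4 m = 0.90 mm.

≈ 0.90 mm/yr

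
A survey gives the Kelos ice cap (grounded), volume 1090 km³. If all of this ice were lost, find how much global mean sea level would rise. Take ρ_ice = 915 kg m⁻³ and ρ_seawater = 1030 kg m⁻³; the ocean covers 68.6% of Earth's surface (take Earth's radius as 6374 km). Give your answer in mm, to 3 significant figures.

≈ 2.76 mm

Kelos: 1090 km³ × (915/1030) = 968.3 km³ of water.
Spread over 3.50×10^14 m² of ocean, Δh = 9.683×10^11 / 3.50×10^14 = 2.76×10^-3 m = 2.76 mm.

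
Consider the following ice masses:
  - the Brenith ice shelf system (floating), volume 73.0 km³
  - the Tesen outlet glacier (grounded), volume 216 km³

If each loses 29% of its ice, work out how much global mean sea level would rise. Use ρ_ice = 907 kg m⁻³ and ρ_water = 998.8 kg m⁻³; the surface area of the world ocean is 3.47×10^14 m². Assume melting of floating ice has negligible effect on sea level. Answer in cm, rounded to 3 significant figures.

≈ 0.0164 cm

The Brenith ice shelf system is floating and already displaces its own weight of water, so its melt adds essentially nothing to sea level.
Tesen: 0.29 × 216 km³ × (907/998.8) = 56.88 km³ of water.
Total added water ≈ 5.688×10^10 m³ over 3.47×10^14 m² → Δh = 1.64×10^-4 m = 0.0164 cm.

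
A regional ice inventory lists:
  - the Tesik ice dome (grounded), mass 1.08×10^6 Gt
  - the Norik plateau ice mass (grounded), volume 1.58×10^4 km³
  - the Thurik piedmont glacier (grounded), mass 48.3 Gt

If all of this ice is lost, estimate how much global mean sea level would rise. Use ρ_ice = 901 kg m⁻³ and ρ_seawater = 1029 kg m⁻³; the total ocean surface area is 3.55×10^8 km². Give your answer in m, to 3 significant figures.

≈ 3.00 m

Tesik: 1.08×10^6 Gt = 1.080×10^18 kg; dividing by ρ_w = 1029 kg m⁻³ gives 1.050×10^15 m³ of water.
Norik: 1.58×10^4 km³ × (901/1029) = 1.383×10^4 km³ of water.
Thurik: 48.3 Gt = 4.830×10^13 kg; dividing by ρ_w = 1029 kg m⁻³ gives 4.694×10^10 m³ of water.
Total added water ≈ 1.063×10^15 m³ over 3.55×10^14 m² → Δh = 3.00 m.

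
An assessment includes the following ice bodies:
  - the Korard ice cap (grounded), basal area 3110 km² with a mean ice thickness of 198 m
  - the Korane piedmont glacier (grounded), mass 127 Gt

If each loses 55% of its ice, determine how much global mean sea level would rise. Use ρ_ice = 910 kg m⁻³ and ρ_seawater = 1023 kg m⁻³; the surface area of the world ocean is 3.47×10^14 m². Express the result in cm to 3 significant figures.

Korard: ice volume = 3110 km² × 198 m = 615.8 km³; 0.55 × 615.8 × (910/1023) = 301.3 km³ of water.
Korane: 0.55 × 127 Gt = 6.985×10^13 kg; dividing by ρ_w = 1023 kg m⁻³ gives 6.828×10^10 m³ of water.
Total added water ≈ 3.695×10^11 m³ over 3.47×10^14 m² → Δh = 1.06×10^-3 m = 0.106 cm.

≈ 0.106 cm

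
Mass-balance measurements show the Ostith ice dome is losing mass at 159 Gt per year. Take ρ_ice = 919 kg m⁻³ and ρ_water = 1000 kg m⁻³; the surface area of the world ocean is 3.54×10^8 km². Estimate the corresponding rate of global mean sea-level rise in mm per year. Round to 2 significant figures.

≈ 0.45 mm/yr

ρ_w = 1000 kg m⁻³. Annual water volume added = 159 Gt / ρ_w = 1.590×10^14 kg / 1000 kg m⁻³ = 1.590×10^11 m³.
Δh per year = 1.590×10^11 / 3.54×10^14 = 4.49×10^-4 m = 0.45 mm.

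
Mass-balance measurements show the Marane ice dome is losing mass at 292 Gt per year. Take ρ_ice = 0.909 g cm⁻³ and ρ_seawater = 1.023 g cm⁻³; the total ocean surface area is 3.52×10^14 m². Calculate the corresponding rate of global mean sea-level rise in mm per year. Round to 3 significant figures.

ρ_w = 1.023 g cm⁻³ = 1023 kg m⁻³. Annual water volume added = 292 Gt / ρ_w = 2.920×10^14 kg / 1023 kg m⁻³ = 2.854×10^11 m³.
Δh per year = 2.854×10^11 / 3.52×10^14 = 8.11×10^-4 m = 0.811 mm.

≈ 0.811 mm/yr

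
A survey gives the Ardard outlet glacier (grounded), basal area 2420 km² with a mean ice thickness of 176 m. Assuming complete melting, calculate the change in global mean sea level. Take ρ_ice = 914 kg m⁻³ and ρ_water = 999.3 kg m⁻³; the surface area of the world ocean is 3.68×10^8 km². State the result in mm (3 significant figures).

≈ 1.06 mm

Ardard: ice volume = 2420 km² × 176 m = 425.9 km³; 425.9 × (914/999.3) = 389.6 km³ of water.
Spread over 3.68×10^14 m² of ocean, Δh = 3.896×10^11 / 3.68×10^14 = 1.06×10^-3 m = 1.06 mm.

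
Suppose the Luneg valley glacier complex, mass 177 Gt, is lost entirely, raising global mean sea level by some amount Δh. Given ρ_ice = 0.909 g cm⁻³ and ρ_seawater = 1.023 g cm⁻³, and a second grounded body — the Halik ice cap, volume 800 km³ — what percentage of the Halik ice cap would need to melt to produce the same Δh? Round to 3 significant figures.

Equal sea-level rise means equal mass of meltwater, i.e. equal mass of ice lost.
Ice mass of Luneg: 1.770×10^14 kg; ice mass of Halik: 7.272×10^14 kg.
Fraction required = 1.770×10^14 / 7.272×10^14 = 0.243 → 24.3 %.

≈ 24.3 %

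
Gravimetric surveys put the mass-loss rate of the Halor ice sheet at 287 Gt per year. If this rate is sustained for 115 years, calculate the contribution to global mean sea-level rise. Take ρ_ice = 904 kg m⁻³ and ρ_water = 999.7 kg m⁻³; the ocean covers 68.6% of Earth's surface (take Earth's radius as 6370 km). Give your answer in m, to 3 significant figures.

≈ 0.0944 m

Total mass lost = 287 Gt/yr × 115 yr = 3.300×10^4 Gt = 3.300×10^16 kg.
ρ_w = 999.7 kg m⁻³, so water volume = 3.300×10^16 / 999.7 = 3.301×10^13 m³.
Δh = 3.301×10^13 / 3.50×10^14 = 0.0944 m.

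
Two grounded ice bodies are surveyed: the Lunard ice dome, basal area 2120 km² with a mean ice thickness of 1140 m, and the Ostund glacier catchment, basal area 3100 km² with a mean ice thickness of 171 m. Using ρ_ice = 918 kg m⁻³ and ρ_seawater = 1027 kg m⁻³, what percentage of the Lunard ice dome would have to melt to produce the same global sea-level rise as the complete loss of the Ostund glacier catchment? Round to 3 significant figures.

Equal sea-level rise means equal mass of meltwater, i.e. equal mass of ice lost.
Ice mass of Ostund: 4.866×10^14 kg; ice mass of Lunard: 2.219×10^15 kg.
Fraction required = 4.866×10^14 / 2.219×10^15 = 0.219 → 21.9 %.

≈ 21.9 %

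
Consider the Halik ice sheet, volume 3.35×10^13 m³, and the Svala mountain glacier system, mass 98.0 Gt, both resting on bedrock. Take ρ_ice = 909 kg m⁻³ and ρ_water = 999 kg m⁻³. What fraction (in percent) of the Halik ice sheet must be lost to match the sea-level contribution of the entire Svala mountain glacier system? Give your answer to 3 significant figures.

Equal sea-level rise means equal mass of meltwater, i.e. equal mass of ice lost.
Ice mass of Svala: 9.800×10^13 kg; ice mass of Halik: 3.045×10^16 kg.
Fraction required = 9.800×10^13 / 3.045×10^16 = 3.22×10^-3 → 0.322 %.

≈ 0.322 %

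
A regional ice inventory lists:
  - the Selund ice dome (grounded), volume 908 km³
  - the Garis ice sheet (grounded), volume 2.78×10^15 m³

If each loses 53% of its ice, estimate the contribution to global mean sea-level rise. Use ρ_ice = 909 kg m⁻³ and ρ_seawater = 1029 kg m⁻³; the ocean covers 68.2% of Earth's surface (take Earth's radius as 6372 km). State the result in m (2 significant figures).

≈ 3.7 m

Selund: 0.53 × 908 km³ × (909/1029) = 425.1 km³ of water.
Garis: 0.53 × 2.78×10^15 m³ × (909/1029) = 1.302×10^15 m³ of water.
Total added water ≈ 1.302×10^15 m³ over 3.48×10^14 m² → Δh = 3.74 m.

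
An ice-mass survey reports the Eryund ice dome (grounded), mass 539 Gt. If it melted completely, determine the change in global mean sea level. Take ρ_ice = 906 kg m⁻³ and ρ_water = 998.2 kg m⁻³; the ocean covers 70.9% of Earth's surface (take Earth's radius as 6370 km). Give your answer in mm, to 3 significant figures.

≈ 1.49 mm

Eryund: 539 Gt = 5.390×10^14 kg; dividing by ρ_w = 998.2 kg m⁻³ gives 5.400×10^11 m³ of water.
Spread over 3.62×10^14 m² of ocean, Δh = 5.400×10^11 / 3.62×10^14 = 1.49×10^-3 m = 1.49 mm.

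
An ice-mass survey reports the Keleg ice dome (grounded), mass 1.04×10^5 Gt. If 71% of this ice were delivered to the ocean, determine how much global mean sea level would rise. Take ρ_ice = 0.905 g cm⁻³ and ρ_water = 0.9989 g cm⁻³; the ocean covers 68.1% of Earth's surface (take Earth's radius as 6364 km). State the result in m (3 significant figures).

≈ 0.213 m

Keleg: 0.71 × 1.04×10^5 Gt = 7.384×10^16 kg; dividing by ρ_w = 0.9989 g cm⁻³ = 998.9 kg m⁻³ gives 7.392×10^13 m³ of water.
Spread over 3.47×10^14 m² of ocean, Δh = 7.392×10^13 / 3.47×10^14 = 0.213 m.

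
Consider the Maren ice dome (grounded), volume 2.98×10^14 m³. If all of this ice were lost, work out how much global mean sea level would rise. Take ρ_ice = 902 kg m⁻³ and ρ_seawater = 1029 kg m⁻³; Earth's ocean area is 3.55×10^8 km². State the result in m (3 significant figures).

≈ 0.736 m

Maren: 2.98×10^14 m³ × (902/1029) = 2.612×10^14 m³ of water.
Spread over 3.55×10^14 m² of ocean, Δh = 2.612×10^14 / 3.55×10^14 = 0.736 m.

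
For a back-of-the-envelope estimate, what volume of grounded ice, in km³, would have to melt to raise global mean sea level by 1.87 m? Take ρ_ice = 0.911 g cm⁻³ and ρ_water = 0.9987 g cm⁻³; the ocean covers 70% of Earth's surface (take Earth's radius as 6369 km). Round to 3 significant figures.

Required water volume = Δh × A = 1.87 m × 3.57×10^14 m² = 6.673×10^14 m³ = 6.673×10^5 km³.
Ice volume = water volume × ρ_w/ρ_ice = 6.673×10^5 × 998.7/911 = 7.31×10^5 km³.

≈ 7.31×10^5 km³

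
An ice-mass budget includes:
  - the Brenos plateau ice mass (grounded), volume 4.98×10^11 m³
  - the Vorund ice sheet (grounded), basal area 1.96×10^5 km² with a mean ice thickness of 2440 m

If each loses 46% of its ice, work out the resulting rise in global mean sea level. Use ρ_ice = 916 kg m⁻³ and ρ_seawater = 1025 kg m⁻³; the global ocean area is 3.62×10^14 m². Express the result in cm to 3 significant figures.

≈ 54.4 cm

Brenos: 0.46 × 4.98×10^11 m³ × (916/1025) = 2.047×10^11 m³ of water.
Vorund: ice volume = 1.96×10^5 km² × 2440 m = 4.782×10^5 km³; 0.46 × 4.782×10^5 × (916/1025) = 1.966×10^5 km³ of water.
Total added water ≈ 1.968×10^14 m³ over 3.62×10^14 m² → Δh = 0.544 m = 54.4 cm.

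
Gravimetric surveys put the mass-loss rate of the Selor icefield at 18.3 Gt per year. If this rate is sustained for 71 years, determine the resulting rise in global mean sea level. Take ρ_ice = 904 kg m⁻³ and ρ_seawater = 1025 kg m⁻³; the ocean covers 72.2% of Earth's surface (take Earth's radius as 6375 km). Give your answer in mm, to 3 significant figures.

Total mass lost = 18.3 Gt/yr × 71 yr = 1299 Gt = 1.299×10^15 kg.
ρ_w = 1025 kg m⁻³, so water volume = 1.299×10^15 / 1025 = 1.268×10^12 m³.
Δh = 1.268×10^12 / 3.69×10^14 = 3.44×10^-3 m = 3.44 mm.

≈ 3.44 mm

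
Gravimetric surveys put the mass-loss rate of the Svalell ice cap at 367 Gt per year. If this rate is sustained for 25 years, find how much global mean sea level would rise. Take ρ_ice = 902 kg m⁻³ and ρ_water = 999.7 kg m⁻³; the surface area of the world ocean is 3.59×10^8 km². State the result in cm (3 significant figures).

≈ 2.56 cm

Total mass lost = 367 Gt/yr × 25 yr = 9175 Gt = 9.175×10^15 kg.
ρ_w = 999.7 kg m⁻³, so water volume = 9.175×10^15 / 999.7 = 9.178×10^12 m³.
Δh = 9.178×10^12 / 3.59×10^14 = 0.0256 m = 2.56 cm.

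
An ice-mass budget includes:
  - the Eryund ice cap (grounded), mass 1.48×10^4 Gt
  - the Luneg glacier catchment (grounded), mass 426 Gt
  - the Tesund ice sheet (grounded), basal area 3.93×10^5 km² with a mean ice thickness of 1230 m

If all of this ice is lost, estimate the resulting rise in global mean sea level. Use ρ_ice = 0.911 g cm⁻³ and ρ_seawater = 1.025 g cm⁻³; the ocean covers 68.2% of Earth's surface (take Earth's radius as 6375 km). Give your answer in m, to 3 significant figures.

≈ 1.28 m

Eryund: 1.48×10^4 Gt = 1.480×10^16 kg; dividing by ρ_w = 1.025 g cm⁻³ = 1025 kg m⁻³ gives 1.444×10^13 m³ of water.
Luneg: 426 Gt = 4.260×10^14 kg; dividing by ρ_w = 1025 kg m⁻³ gives 4.156×10^11 m³ of water.
Tesund: ice volume = 3.93×10^5 km² × 1230 m = 4.834×10^5 km³; 4.834×10^5 × (911/1025) = 4.296×10^5 km³ of water.
Total added water ≈ 4.445×10^14 m³ over 3.48×10^14 m² → Δh = 1.28 m.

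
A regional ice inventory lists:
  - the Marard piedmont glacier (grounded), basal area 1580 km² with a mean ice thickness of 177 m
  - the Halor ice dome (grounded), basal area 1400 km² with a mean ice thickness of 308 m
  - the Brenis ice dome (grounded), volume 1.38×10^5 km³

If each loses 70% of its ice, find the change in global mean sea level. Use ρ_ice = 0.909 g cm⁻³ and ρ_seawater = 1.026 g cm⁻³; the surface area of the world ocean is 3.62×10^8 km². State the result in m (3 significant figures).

Marard: ice volume = 1580 km² × 177 m = 279.7 km³; 0.7 × 279.7 × (909/1026) = 173.4 km³ of water.
Halor: ice volume = 1400 km² × 308 m = 431.2 km³; 0.7 × 431.2 × (909/1026) = 267.4 km³ of water.
Brenis: 0.7 × 1.38×10^5 km³ × (909/1026) = 8.558×10^4 km³ of water.
Total added water ≈ 8.603×10^13 m³ over 3.62×10^14 m² → Δh = 0.238 m.

≈ 0.238 m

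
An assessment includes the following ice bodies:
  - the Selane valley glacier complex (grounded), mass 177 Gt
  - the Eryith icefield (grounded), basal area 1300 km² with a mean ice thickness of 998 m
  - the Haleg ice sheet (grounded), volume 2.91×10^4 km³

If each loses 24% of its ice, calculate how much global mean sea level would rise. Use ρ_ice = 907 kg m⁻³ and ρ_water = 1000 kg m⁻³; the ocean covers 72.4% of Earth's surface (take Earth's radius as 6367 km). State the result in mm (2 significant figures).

≈ 18 mm

Selane: 0.24 × 177 Gt = 4.248×10^13 kg; dividing by ρ_w = 1000 kg m⁻³ gives 4.248×10^10 m³ of water.
Eryith: ice volume = 1300 km² × 998 m = 1297 km³; 0.24 × 1297 × (907/1000) = 282.4 km³ of water.
Haleg: 0.24 × 2.91×10^4 km³ × (907/1000) = 6334 km³ of water.
Total added water ≈ 6.659×10^12 m³ over 3.69×10^14 m² → Δh = 0.0181 m = 18 mm.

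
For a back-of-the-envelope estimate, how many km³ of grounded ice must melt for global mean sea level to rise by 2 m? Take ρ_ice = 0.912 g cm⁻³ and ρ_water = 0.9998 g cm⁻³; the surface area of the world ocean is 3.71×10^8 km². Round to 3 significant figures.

Required water volume = Δh × A = 2 m × 3.71×10^14 m² = 7.420×10^14 m³ = 7.420×10^5 km³.
Ice volume = water volume × ρ_w/ρ_ice = 7.420×10^5 × 999.8/912 = 8.13×10^5 km³.

≈ 8.13×10^5 km³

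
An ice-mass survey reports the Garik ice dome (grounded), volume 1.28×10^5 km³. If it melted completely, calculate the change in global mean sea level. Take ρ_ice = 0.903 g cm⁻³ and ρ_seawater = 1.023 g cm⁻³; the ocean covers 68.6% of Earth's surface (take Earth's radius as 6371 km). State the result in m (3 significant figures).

≈ 0.323 m

Garik: 1.28×10^5 km³ × (903/1023) = 1.130×10^5 km³ of water.
Spread over 3.50×10^14 m² of ocean, Δh = 1.130×10^14 / 3.50×10^14 = 0.323 m.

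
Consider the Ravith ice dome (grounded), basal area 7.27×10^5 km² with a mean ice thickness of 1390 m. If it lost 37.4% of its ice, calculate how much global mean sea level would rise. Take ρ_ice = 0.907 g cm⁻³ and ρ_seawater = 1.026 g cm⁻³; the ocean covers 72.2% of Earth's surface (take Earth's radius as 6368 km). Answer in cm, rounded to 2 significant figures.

≈ 91 cm

Ravith: ice volume = 7.27×10^5 km² × 1390 m = 1.011×10^6 km³; 0.374 × 1.011×10^6 × (907/1026) = 3.341×10^5 km³ of water.
Spread over 3.68×10^14 m² of ocean, Δh = 3.341×10^14 / 3.68×10^14 = 0.908 m = 91 cm.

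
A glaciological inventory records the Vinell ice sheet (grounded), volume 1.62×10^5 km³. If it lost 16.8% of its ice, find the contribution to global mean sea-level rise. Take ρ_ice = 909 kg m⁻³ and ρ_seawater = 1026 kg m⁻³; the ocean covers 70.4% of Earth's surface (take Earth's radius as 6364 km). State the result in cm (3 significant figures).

Vinell: 0.168 × 1.62×10^5 km³ × (909/1026) = 2.411×10^4 km³ of water.
Spread over 3.58×10^14 m² of ocean, Δh = 2.411×10^13 / 3.58×10^14 = 0.0673 m = 6.73 cm.

≈ 6.73 cm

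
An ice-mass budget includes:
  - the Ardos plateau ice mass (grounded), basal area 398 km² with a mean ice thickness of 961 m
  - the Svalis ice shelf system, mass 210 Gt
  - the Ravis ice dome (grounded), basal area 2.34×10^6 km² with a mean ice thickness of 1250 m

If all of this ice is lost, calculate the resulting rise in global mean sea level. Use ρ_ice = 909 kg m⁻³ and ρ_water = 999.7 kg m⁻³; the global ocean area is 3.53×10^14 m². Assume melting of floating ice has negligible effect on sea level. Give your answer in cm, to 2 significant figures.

≈ 750 cm

Ardos: ice volume = 398 km² × 961 m = 382.5 km³; 382.5 × (909/999.7) = 347.8 km³ of water.
The Svalis ice shelf system is floating and already displaces its own weight of water, so its melt adds essentially nothing to sea level.
Ravis: ice volume = 2.34×10^6 km² × 1250 m = 2.925×10^6 km³; 2.925×10^6 × (909/999.7) = 2.660×10^6 km³ of water.
Total added water ≈ 2.660×10^15 m³ over 3.53×10^14 m² → Δh = 7.54 m = 750 cm.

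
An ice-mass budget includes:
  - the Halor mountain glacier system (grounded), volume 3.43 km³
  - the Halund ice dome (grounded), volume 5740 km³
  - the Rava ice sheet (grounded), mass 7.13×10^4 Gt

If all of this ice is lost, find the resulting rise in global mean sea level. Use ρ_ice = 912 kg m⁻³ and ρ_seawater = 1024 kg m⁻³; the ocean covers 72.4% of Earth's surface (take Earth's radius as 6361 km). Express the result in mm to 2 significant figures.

Halor: 3.43 km³ × (912/1024) = 3.055 km³ of water.
Halund: 5740 km³ × (912/1024) = 5112 km³ of water.
Rava: 7.13×10^4 Gt = 7.130×10^16 kg; dividing by ρ_w = 1024 kg m⁻³ gives 6.963×10^13 m³ of water.
Total added water ≈ 7.474×10^13 m³ over 3.68×10^14 m² → Δh = 0.203 m = 200 mm.

≈ 200 mm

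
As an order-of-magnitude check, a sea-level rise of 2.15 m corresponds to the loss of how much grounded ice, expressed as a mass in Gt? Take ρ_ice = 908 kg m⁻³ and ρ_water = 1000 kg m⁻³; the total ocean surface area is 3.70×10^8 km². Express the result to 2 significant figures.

≈ 8.0×10^5 Gt

Required water volume = Δh × A = 2.15 m × 3.70×10^14 m² = 7.955×10^14 m³.
ρ_w = 1000 kg m⁻³, so the mass of water = 7.955×10^14 m³ × 1000 kg m⁻³ = 7.955×10^17 kg = 8.0×10^5 Gt (and the same mass of ice, by conservation).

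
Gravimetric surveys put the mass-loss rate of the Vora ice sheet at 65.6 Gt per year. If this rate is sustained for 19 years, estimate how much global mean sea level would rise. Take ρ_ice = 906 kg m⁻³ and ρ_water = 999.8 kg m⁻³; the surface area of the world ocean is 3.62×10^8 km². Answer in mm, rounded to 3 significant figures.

≈ 3.44 mm

Total mass lost = 65.6 Gt/yr × 19 yr = 1246 Gt = 1.246×10^15 kg.
ρ_w = 999.8 kg m⁻³, so water volume = 1.246×10^15 / 999.8 = 1.247×10^12 m³.
Δh = 1.247×10^12 / 3.62×10^14 = 3.44×10^-3 m = 3.44 mm.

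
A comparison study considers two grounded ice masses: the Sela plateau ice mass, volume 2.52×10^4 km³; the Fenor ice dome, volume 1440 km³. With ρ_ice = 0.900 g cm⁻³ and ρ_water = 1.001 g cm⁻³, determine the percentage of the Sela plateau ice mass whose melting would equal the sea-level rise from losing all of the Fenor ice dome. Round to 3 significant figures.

≈ 5.71 %

Equal sea-level rise means equal mass of meltwater, i.e. equal mass of ice lost.
Ice mass of Fenor: 1.296×10^15 kg; ice mass of Sela: 2.268×10^16 kg.
Fraction required = 1.296×10^15 / 2.268×10^16 = 0.0571 → 5.71 %.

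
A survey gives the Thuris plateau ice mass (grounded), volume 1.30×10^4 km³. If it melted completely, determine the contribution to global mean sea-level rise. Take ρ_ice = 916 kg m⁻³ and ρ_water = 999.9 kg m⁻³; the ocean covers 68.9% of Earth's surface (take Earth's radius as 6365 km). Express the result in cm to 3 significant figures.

≈ 3.40 cm

Thuris: 1.30×10^4 km³ × (916/999.9) = 1.191×10^4 km³ of water.
Spread over 3.51×10^14 m² of ocean, Δh = 1.191×10^13 / 3.51×10^14 = 0.0340 m = 3.40 cm.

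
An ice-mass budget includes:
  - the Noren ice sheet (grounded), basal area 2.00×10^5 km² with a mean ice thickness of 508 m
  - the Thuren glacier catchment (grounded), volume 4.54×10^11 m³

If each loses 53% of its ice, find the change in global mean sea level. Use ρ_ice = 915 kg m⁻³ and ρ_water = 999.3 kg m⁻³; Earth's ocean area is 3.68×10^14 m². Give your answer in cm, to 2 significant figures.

Noren: ice volume = 2.00×10^5 km² × 508 m = 1.016×10^5 km³; 0.53 × 1.016×10^5 × (915/999.3) = 4.931×10^4 km³ of water.
Thuren: 0.53 × 4.54×10^11 m³ × (915/999.3) = 2.203×10^11 m³ of water.
Total added water ≈ 4.953×10^13 m³ over 3.68×10^14 m² → Δh = 0.135 m = 13 cm.

≈ 13 cm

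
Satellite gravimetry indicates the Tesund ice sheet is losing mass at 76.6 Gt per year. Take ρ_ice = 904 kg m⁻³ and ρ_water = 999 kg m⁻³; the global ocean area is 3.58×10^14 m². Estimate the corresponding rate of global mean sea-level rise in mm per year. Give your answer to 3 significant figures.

ρ_w = 999 kg m⁻³. Annual water volume added = 76.6 Gt / ρ_w = 7.660×10^13 kg / 999 kg m⁻³ = 7.668×10^10 m³.
Δh per year = 7.668×10^10 / 3.58×10^14 = 2.14×10^-4 m = 0.214 mm.

≈ 0.214 mm/yr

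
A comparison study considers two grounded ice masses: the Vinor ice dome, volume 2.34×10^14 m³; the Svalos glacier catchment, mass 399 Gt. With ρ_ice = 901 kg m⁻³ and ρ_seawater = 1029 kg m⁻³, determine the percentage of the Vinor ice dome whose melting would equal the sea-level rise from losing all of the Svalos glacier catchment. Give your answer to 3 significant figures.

Equal sea-level rise means equal mass of meltwater, i.e. equal mass of ice lost.
Ice mass of Svalos: 3.990×10^14 kg; ice mass of Vinor: 2.108×10^17 kg.
Fraction required = 3.990×10^14 / 2.108×10^17 = 1.89×10^-3 → 0.189 %.

≈ 0.189 %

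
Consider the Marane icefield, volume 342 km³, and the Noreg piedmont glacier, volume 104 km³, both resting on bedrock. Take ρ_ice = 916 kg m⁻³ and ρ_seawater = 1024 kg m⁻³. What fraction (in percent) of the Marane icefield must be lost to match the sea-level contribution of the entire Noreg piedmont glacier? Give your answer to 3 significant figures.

Equal sea-level rise means equal mass of meltwater, i.e. equal mass of ice lost.
Ice mass of Noreg: 9.526×10^13 kg; ice mass of Marane: 3.133×10^14 kg.
Fraction required = 9.526×10^13 / 3.133×10^14 = 0.304 → 30.4 %.

≈ 30.4 %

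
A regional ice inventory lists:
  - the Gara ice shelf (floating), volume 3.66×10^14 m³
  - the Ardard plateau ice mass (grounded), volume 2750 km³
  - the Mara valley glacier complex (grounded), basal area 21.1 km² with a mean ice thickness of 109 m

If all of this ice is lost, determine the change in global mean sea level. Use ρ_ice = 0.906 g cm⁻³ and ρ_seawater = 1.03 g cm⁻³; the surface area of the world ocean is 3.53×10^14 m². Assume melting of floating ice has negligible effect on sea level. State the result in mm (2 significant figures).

≈ 6.9 mm

The Gara ice shelf is floating and already displaces its own weight of water, so its melt adds essentially nothing to sea level.
Ardard: 2750 km³ × (906/1030) = 2419 km³ of water.
Mara: ice volume = 21.1 km² × 109 m = 2.300 km³; 2.300 × (906/1030) = 2.023 km³ of water.
Total added water ≈ 2.421×10^12 m³ over 3.53×10^14 m² → Δh = 6.86×10^-3 m = 6.9 mm.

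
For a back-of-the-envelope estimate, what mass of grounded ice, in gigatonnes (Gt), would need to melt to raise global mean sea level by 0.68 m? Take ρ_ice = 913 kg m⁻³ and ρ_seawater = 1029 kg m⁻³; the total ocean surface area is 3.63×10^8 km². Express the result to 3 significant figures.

≈ 2.54×10^5 Gt

Required water volume = Δh × A = 0.68 m × 3.63×10^14 m² = 2.468×10^14 m³.
ρ_w = 1029 kg m⁻³, so the mass of water = 2.468×10^14 m³ × 1029 kg m⁻³ = 2.540×10^17 kg = 2.54×10^5 Gt (and the same mass of ice, by conservation).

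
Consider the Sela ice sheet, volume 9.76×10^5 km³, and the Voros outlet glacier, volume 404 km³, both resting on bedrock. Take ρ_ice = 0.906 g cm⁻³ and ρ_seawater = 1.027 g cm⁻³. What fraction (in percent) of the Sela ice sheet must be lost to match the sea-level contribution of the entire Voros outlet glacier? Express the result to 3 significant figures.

Equal sea-level rise means equal mass of meltwater, i.e. equal mass of ice lost.
Ice mass of Voros: 3.660×10^14 kg; ice mass of Sela: 8.843×10^17 kg.
Fraction required = 3.660×10^14 / 8.843×10^17 = 4.14×10^-4 → 0.0414 %.

≈ 0.0414 %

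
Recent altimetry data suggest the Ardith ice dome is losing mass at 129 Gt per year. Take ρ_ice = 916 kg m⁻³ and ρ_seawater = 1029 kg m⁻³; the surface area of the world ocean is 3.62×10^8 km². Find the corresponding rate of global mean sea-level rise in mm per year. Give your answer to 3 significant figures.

≈ 0.346 mm/yr

ρ_w = 1029 kg m⁻³. Annual water volume added = 129 Gt / ρ_w = 1.290×10^14 kg / 1029 kg m⁻³ = 1.254×10^11 m³.
Δh per year = 1.254×10^11 / 3.62×10^14 = 3.46×10^-4 m = 0.346 mm.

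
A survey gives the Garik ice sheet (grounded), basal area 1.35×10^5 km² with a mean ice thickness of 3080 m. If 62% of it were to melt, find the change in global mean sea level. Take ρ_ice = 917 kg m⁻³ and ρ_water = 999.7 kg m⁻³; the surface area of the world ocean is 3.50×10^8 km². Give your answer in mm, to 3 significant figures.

Garik: ice volume = 1.35×10^5 km² × 3080 m = 4.158×10^5 km³; 0.62 × 4.158×10^5 × (917/999.7) = 2.365×10^5 km³ of water.
Spread over 3.50×10^14 m² of ocean, Δh = 2.365×10^14 / 3.50×10^14 = 0.676 m = 676 mm.

≈ 676 mm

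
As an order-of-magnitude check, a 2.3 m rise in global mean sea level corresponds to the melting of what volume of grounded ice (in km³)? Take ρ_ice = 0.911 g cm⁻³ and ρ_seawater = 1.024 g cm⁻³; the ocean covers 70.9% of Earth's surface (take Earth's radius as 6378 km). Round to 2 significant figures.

Required water volume = Δh × A = 2.3 m × 3.62×10^14 m² = 8.336×10^14 m³ = 8.336×10^5 km³.
Ice volume = water volume × ρ_w/ρ_ice = 8.336×10^5 × 1024/911 = 9.4×10^5 km³.

≈ 9.4×10^5 km³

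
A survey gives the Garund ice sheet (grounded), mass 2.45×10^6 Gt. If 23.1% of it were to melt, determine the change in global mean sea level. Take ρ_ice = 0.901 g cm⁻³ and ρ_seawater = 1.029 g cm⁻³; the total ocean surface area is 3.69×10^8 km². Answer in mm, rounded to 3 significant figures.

≈ 1490 mm

Garund: 0.231 × 2.45×10^6 Gt = 5.660×10^17 kg; dividing by ρ_w = 1.029 g cm⁻³ = 1029 kg m⁻³ gives 5.500×10^14 m³ of water.
Spread over 3.69×10^14 m² of ocean, Δh = 5.500×10^14 / 3.69×10^14 = 1.49 m = 1490 mm.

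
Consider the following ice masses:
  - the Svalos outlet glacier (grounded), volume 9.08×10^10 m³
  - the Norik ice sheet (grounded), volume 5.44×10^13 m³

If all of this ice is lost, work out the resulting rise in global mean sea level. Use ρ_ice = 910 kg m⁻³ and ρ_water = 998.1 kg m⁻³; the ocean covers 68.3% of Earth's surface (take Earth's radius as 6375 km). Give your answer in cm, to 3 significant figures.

≈ 14.2 cm

Svalos: 9.08×10^10 m³ × (910/998.1) = 8.279×10^10 m³ of water.
Norik: 5.44×10^13 m³ × (910/998.1) = 4.960×10^13 m³ of water.
Total added water ≈ 4.968×10^13 m³ over 3.49×10^14 m² → Δh = 0.142 m = 14.2 cm.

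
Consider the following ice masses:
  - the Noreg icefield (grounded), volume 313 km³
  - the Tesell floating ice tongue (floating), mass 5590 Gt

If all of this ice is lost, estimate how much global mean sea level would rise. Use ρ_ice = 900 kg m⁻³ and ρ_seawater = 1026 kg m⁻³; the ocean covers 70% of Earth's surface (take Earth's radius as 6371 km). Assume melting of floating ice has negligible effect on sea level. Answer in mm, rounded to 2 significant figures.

Noreg: 313 km³ × (900/1026) = 274.6 km³ of water.
The Tesell floating ice tongue is floating and already displaces its own weight of water, so its melt adds essentially nothing to sea level.
Total added water ≈ 2.746×10^11 m³ over 3.57×10^14 m² → Δh = 7.69×10^-4 m = 0.77 mm.

≈ 0.77 mm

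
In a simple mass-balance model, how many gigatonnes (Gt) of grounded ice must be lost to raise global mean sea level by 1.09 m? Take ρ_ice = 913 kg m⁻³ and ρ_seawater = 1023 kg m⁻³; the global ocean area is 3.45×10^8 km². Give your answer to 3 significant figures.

≈ 3.85×10^5 Gt

Required water volume = Δh × A = 1.09 m × 3.45×10^14 m² = 3.760×10^14 m³.
ρ_w = 1023 kg m⁻³, so the mass of water = 3.760×10^14 m³ × 1023 kg m⁻³ = 3.847×10^17 kg = 3.85×10^5 Gt (and the same mass of ice, by conservation).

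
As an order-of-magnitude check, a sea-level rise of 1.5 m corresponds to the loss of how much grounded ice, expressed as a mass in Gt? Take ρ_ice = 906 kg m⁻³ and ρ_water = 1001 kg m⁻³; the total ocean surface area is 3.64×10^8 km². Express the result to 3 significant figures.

Required water volume = Δh × A = 1.5 m × 3.64×10^14 m² = 5.460×10^14 m³.
ρ_w = 1001 kg m⁻³, so the mass of water = 5.460×10^14 m³ × 1001 kg m⁻³ = 5.465×10^17 kg = 5.47×10^5 Gt (and the same mass of ice, by conservation).

≈ 5.47×10^5 Gt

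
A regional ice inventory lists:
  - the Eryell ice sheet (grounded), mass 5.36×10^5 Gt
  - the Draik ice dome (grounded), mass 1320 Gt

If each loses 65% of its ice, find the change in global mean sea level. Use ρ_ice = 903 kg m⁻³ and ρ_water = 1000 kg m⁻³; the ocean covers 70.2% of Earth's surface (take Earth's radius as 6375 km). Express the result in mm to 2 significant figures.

≈ 970 mm

Eryell: 0.65 × 5.36×10^5 Gt = 3.484×10^17 kg; dividing by ρ_w = 1000 kg m⁻³ gives 3.484×10^14 m³ of water.
Draik: 0.65 × 1320 Gt = 8.580×10^14 kg; dividing by ρ_w = 1000 kg m⁻³ gives 8.580×10^11 m³ of water.
Total added water ≈ 3.493×10^14 m³ over 3.59×10^14 m² → Δh = 0.974 m = 970 mm.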